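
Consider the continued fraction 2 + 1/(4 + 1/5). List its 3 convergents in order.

Using the convergent recurrence p_i = a_i*p_{i-1} + p_{i-2}, q_i = a_i*q_{i-1} + q_{i-2} with p_{-2}=0, p_{-1}=1, q_{-2}=1, q_{-1}=0:
  i=0: a_0=2, p_0 = 2*1 + 0 = 2, q_0 = 2*0 + 1 = 1.
  i=1: a_1=4, p_1 = 4*2 + 1 = 9, q_1 = 4*1 + 0 = 4.
  i=2: a_2=5, p_2 = 5*9 + 2 = 47, q_2 = 5*4 + 1 = 21.

2/1, 9/4, 47/21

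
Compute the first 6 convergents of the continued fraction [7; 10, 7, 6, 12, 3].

7/1, 71/10, 504/71, 3095/436, 37644/5303, 116027/16345

Using the convergent recurrence p_i = a_i*p_{i-1} + p_{i-2}, q_i = a_i*q_{i-1} + q_{i-2} with p_{-2}=0, p_{-1}=1, q_{-2}=1, q_{-1}=0:
  i=0: a_0=7, p_0 = 7*1 + 0 = 7, q_0 = 7*0 + 1 = 1.
  i=1: a_1=10, p_1 = 10*7 + 1 = 71, q_1 = 10*1 + 0 = 10.
  i=2: a_2=7, p_2 = 7*71 + 7 = 504, q_2 = 7*10 + 1 = 71.
  i=3: a_3=6, p_3 = 6*504 + 71 = 3095, q_3 = 6*71 + 10 = 436.
  i=4: a_4=12, p_4 = 12*3095 + 504 = 37644, q_4 = 12*436 + 71 = 5303.
  i=5: a_5=3, p_5 = 3*37644 + 3095 = 116027, q_5 = 3*5303 + 436 = 16345.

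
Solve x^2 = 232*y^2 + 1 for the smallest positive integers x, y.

First expand sqrt(232) as a continued fraction. With x_i = (sqrt(232) + m_i)/d_i and (m_0, d_0) = (0, 1): a_0 = floor(sqrt(232)) = 15, since 15^2 = 225 <= 232 < 256 = 16^2.
Iterate m_{i+1} = d_i*a_i - m_i, d_{i+1} = (232 - m_{i+1}^2)/d_i, a_{i+1} = floor((a_0 + m_{i+1})/d_{i+1}):
  m_1 = 1*15 - 0 = 15, d_1 = (232 - 15^2)/1 = 7/1 = 7, a_1 = floor((15 + 15)/7) = 4.
  m_2 = 7*4 - 15 = 13, d_2 = (232 - 13^2)/7 = 63/7 = 9, a_2 = floor((15 + 13)/9) = 3.
  m_3 = 9*3 - 13 = 14, d_3 = (232 - 14^2)/9 = 36/9 = 4, a_3 = floor((15 + 14)/4) = 7.
  m_4 = 4*7 - 14 = 14, d_4 = (232 - 14^2)/4 = 36/4 = 9, a_4 = floor((15 + 14)/9) = 3.
  m_5 = 9*3 - 14 = 13, d_5 = (232 - 13^2)/9 = 63/9 = 7, a_5 = floor((15 + 13)/7) = 4.
  m_6 = 7*4 - 13 = 15, d_6 = (232 - 15^2)/7 = 7/7 = 1, a_6 = floor((15 + 15)/1) = 30.
  m_7 = 1*30 - 15 = 15, d_7 = (232 - 15^2)/1 = 7/1 = 7: (m_7, d_7) = (m_1, d_1) = (15, 7), so from here the quotients repeat a_1, ..., a_6; the period length is 6.
So sqrt(232) = [15; (4, 3, 7, 3, 4, 30)] with period length k = 6.
k is even, so the fundamental solution of x^2 - 232y^2 = 1 is (p_{k-1}, q_{k-1}) = (p_5, q_5); compute convergents through index 5.
Convergents (p_i = a_i*p_{i-1} + p_{i-2}, q_i = a_i*q_{i-1} + q_{i-2} with p_{-2}=0, p_{-1}=1, q_{-2}=1, q_{-1}=0):
  i=0: a_0=15, p_0 = 15*1 + 0 = 15, q_0 = 15*0 + 1 = 1.
  i=1: a_1=4, p_1 = 4*15 + 1 = 61, q_1 = 4*1 + 0 = 4.
  i=2: a_2=3, p_2 = 3*61 + 15 = 198, q_2 = 3*4 + 1 = 13.
  i=3: a_3=7, p_3 = 7*198 + 61 = 1447, q_3 = 7*13 + 4 = 95.
  i=4: a_4=3, p_4 = 3*1447 + 198 = 4539, q_4 = 3*95 + 13 = 298.
  i=5: a_5=4, p_5 = 4*4539 + 1447 = 19603, q_5 = 4*298 + 95 = 1287.
Check: 19603^2 - 232*1287^2 = 384277609 - 384277608 = 1, so (x, y) = (19603, 1287) solves the equation, and by the theorem it is the least positive solution.

(x, y) = (19603, 1287)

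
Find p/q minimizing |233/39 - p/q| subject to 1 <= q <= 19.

Expand x = 233/39 as a continued fraction with the Euclidean algorithm:
  233 = 5*39 + 38, so a_0 = 5.
  39 = 1*38 + 1, so a_1 = 1.
  38 = 38*1 + 0, so a_2 = 38.
so x = [5; 1, 38].
Convergents (p_i = a_i*p_{i-1} + p_{i-2}, q_i = a_i*q_{i-1} + q_{i-2} with p_{-2}=0, p_{-1}=1, q_{-2}=1, q_{-1}=0), until the denominator exceeds 19:
  i=0: a_0=5, p_0 = 5*1 + 0 = 5, q_0 = 5*0 + 1 = 1.
  i=1: a_1=1, p_1 = 1*5 + 1 = 6, q_1 = 1*1 + 0 = 1.
  i=2: a_2=38, p_2 = 38*6 + 5 = 233, q_2 = 38*1 + 1 = 39.
q_2 = 39 > 19, so the last convergent with denominator <= 19 is p_1/q_1 = 6/1.
The closest fraction with denominator <= 19 is either p_1/q_1 or the intermediate fraction (k*p_1 + p_0)/(k*q_1 + q_0) with the largest k >= 1 whose denominator stays <= 19; these approach x as k grows, and every other convergent or intermediate fraction in range is farther away.
Largest k: floor((19 - q_0)/q_1) = floor((19 - 1)/1) = 18.
That gives (18*6 + 5)/(18*1 + 1) = 113/19.
Compare the errors: |x - 6/1| = |233*1 - 6*39|/(39*1) = 1/39, and |x - 113/19| = |233*19 - 113*39|/(39*19) = 20/741.
Cross-multiplying, 1*741 = 741 < 780 = 20*39, so 1/39 is smaller: the convergent 6/1 is closer to x than 113/19.

6/1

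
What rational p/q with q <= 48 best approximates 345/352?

Expand x = 345/352 as a continued fraction with the Euclidean algorithm:
  345 = 0*352 + 345, so a_0 = 0.
  352 = 1*345 + 7, so a_1 = 1.
  345 = 49*7 + 2, so a_2 = 49.
  7 = 3*2 + 1, so a_3 = 3.
  2 = 2*1 + 0, so a_4 = 2.
so x = [0; 1, 49, 3, 2].
Convergents (p_i = a_i*p_{i-1} + p_{i-2}, q_i = a_i*q_{i-1} + q_{i-2} with p_{-2}=0, p_{-1}=1, q_{-2}=1, q_{-1}=0), until the denominator exceeds 48:
  i=0: a_0=0, p_0 = 0*1 + 0 = 0, q_0 = 0*0 + 1 = 1.
  i=1: a_1=1, p_1 = 1*0 + 1 = 1, q_1 = 1*1 + 0 = 1.
  i=2: a_2=49, p_2 = 49*1 + 0 = 49, q_2 = 49*1 + 1 = 50.
q_2 = 50 > 48, so the last convergent with denominator <= 48 is p_1/q_1 = 1/1.
The closest fraction with denominator <= 48 is either p_1/q_1 or the intermediate fraction (k*p_1 + p_0)/(k*q_1 + q_0) with the largest k >= 1 whose denominator stays <= 48; these approach x as k grows, and every other convergent or intermediate fraction in range is farther away.
Largest k: floor((48 - q_0)/q_1) = floor((48 - 1)/1) = 47.
That gives (47*1 + 0)/(47*1 + 1) = 47/48.
Compare the errors: |x - 1/1| = |345*1 - 1*352|/(352*1) = 7/352, and |x - 47/48| = |345*48 - 47*352|/(352*48) = 16/16896.
Cross-multiplying, 16*352 = 5632 < 118272 = 7*16896, so 16/16896 is smaller: the intermediate fraction 47/48 is closer to x than 1/1.

47/48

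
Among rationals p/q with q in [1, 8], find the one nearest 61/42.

Expand x = 61/42 as a continued fraction with the Euclidean algorithm:
  61 = 1*42 + 19, so a_0 = 1.
  42 = 2*19 + 4, so a_1 = 2.
  19 = 4*4 + 3, so a_2 = 4.
  4 = 1*3 + 1, so a_3 = 1.
  3 = 3*1 + 0, so a_4 = 3.
so x = [1; 2, 4, 1, 3].
Convergents (p_i = a_i*p_{i-1} + p_{i-2}, q_i = a_i*q_{i-1} + q_{i-2} with p_{-2}=0, p_{-1}=1, q_{-2}=1, q_{-1}=0), until the denominator exceeds 8:
  i=0: a_0=1, p_0 = 1*1 + 0 = 1, q_0 = 1*0 + 1 = 1.
  i=1: a_1=2, p_1 = 2*1 + 1 = 3, q_1 = 2*1 + 0 = 2.
  i=2: a_2=4, p_2 = 4*3 + 1 = 13, q_2 = 4*2 + 1 = 9.
q_2 = 9 > 8, so the last convergent with denominator <= 8 is p_1/q_1 = 3/2.
The closest fraction with denominator <= 8 is either p_1/q_1 or the intermediate fraction (k*p_1 + p_0)/(k*q_1 + q_0) with the largest k >= 1 whose denominator stays <= 8; these approach x as k grows, and every other convergent or intermediate fraction in range is farther away.
Largest k: floor((8 - q_0)/q_1) = floor((8 - 1)/2) = 3.
That gives (3*3 + 1)/(3*2 + 1) = 10/7.
Compare the errors: |x - 3/2| = |61*2 - 3*42|/(42*2) = 4/84, and |x - 10/7| = |61*7 - 10*42|/(42*7) = 7/294.
Cross-multiplying, 7*84 = 588 < 1176 = 4*294, so 7/294 is smaller: the intermediate fraction 10/7 is closer to x than 3/2.

10/7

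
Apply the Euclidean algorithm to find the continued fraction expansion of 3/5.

Run the Euclidean algorithm on 3 and 5; the successive quotients are the partial quotients a_0, a_1, ... (each step inverts the fractional part left over by the previous one):
  3 = 0*5 + 3, so a_0 = 0.
  5 = 1*3 + 2, so a_1 = 1.
  3 = 1*2 + 1, so a_2 = 1.
  2 = 2*1 + 0, so a_3 = 2.
The remainder reaches 0 after 4 divisions, so the expansion has 4 partial quotients, read off in order.

[0; 1, 1, 2]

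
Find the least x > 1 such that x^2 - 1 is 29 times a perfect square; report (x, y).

(x, y) = (9801, 1820)

First expand sqrt(29) as a continued fraction. With x_i = (sqrt(29) + m_i)/d_i and (m_0, d_0) = (0, 1): a_0 = floor(sqrt(29)) = 5, since 5^2 = 25 <= 29 < 36 = 6^2.
Iterate m_{i+1} = d_i*a_i - m_i, d_{i+1} = (29 - m_{i+1}^2)/d_i, a_{i+1} = floor((a_0 + m_{i+1})/d_{i+1}):
  m_1 = 1*5 - 0 = 5, d_1 = (29 - 5^2)/1 = 4/1 = 4, a_1 = floor((5 + 5)/4) = 2.
  m_2 = 4*2 - 5 = 3, d_2 = (29 - 3^2)/4 = 20/4 = 5, a_2 = floor((5 + 3)/5) = 1.
  m_3 = 5*1 - 3 = 2, d_3 = (29 - 2^2)/5 = 25/5 = 5, a_3 = floor((5 + 2)/5) = 1.
  m_4 = 5*1 - 2 = 3, d_4 = (29 - 3^2)/5 = 20/5 = 4, a_4 = floor((5 + 3)/4) = 2.
  m_5 = 4*2 - 3 = 5, d_5 = (29 - 5^2)/4 = 4/4 = 1, a_5 = floor((5 + 5)/1) = 10.
  m_6 = 1*10 - 5 = 5, d_6 = (29 - 5^2)/1 = 4/1 = 4: (m_6, d_6) = (m_1, d_1) = (5, 4), so from here the quotients repeat a_1, ..., a_5; the period length is 5.
So sqrt(29) = [5; (2, 1, 1, 2, 10)] with period length k = 5.
k is odd, so (p_{k-1}, q_{k-1}) only solves x^2 - 29y^2 = -1 and the fundamental solution of x^2 - 29y^2 = 1 is (p_{2k-1}, q_{2k-1}) = (p_9, q_9); compute convergents through index 9, running through the period twice.
Convergents (p_i = a_i*p_{i-1} + p_{i-2}, q_i = a_i*q_{i-1} + q_{i-2} with p_{-2}=0, p_{-1}=1, q_{-2}=1, q_{-1}=0):
  i=0: a_0=5, p_0 = 5*1 + 0 = 5, q_0 = 5*0 + 1 = 1.
  i=1: a_1=2, p_1 = 2*5 + 1 = 11, q_1 = 2*1 + 0 = 2.
  i=2: a_2=1, p_2 = 1*11 + 5 = 16, q_2 = 1*2 + 1 = 3.
  i=3: a_3=1, p_3 = 1*16 + 11 = 27, q_3 = 1*3 + 2 = 5.
  i=4: a_4=2, p_4 = 2*27 + 16 = 70, q_4 = 2*5 + 3 = 13.
  i=5: a_5=10, p_5 = 10*70 + 27 = 727, q_5 = 10*13 + 5 = 135.
  i=6: a_6=2, p_6 = 2*727 + 70 = 1524, q_6 = 2*135 + 13 = 283.
  i=7: a_7=1, p_7 = 1*1524 + 727 = 2251, q_7 = 1*283 + 135 = 418.
  i=8: a_8=1, p_8 = 1*2251 + 1524 = 3775, q_8 = 1*418 + 283 = 701.
  i=9: a_9=2, p_9 = 2*3775 + 2251 = 9801, q_9 = 2*701 + 418 = 1820.
Indeed p_4^2 - 29*q_4^2 = 4900 - 4901 = -1, not +1.
Check: 9801^2 - 29*1820^2 = 96059601 - 96059600 = 1, so (x, y) = (9801, 1820) solves the equation, and by the theorem it is the least positive solution.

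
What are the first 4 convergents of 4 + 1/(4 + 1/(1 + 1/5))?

Using the convergent recurrence p_i = a_i*p_{i-1} + p_{i-2}, q_i = a_i*q_{i-1} + q_{i-2} with p_{-2}=0, p_{-1}=1, q_{-2}=1, q_{-1}=0:
  i=0: a_0=4, p_0 = 4*1 + 0 = 4, q_0 = 4*0 + 1 = 1.
  i=1: a_1=4, p_1 = 4*4 + 1 = 17, q_1 = 4*1 + 0 = 4.
  i=2: a_2=1, p_2 = 1*17 + 4 = 21, q_2 = 1*4 + 1 = 5.
  i=3: a_3=5, p_3 = 5*21 + 17 = 122, q_3 = 5*5 + 4 = 29.

4/1, 17/4, 21/5, 122/29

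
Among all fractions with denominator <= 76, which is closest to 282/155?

Expand x = 282/155 as a continued fraction with the Euclidean algorithm:
  282 = 1*155 + 127, so a_0 = 1.
  155 = 1*127 + 28, so a_1 = 1.
  127 = 4*28 + 15, so a_2 = 4.
  28 = 1*15 + 13, so a_3 = 1.
  15 = 1*13 + 2, so a_4 = 1.
  13 = 6*2 + 1, so a_5 = 6.
  2 = 2*1 + 0, so a_6 = 2.
so x = [1; 1, 4, 1, 1, 6, 2].
Convergents (p_i = a_i*p_{i-1} + p_{i-2}, q_i = a_i*q_{i-1} + q_{i-2} with p_{-2}=0, p_{-1}=1, q_{-2}=1, q_{-1}=0), until the denominator exceeds 76:
  i=0: a_0=1, p_0 = 1*1 + 0 = 1, q_0 = 1*0 + 1 = 1.
  i=1: a_1=1, p_1 = 1*1 + 1 = 2, q_1 = 1*1 + 0 = 1.
  i=2: a_2=4, p_2 = 4*2 + 1 = 9, q_2 = 4*1 + 1 = 5.
  i=3: a_3=1, p_3 = 1*9 + 2 = 11, q_3 = 1*5 + 1 = 6.
  i=4: a_4=1, p_4 = 1*11 + 9 = 20, q_4 = 1*6 + 5 = 11.
  i=5: a_5=6, p_5 = 6*20 + 11 = 131, q_5 = 6*11 + 6 = 72.
  i=6: a_6=2, p_6 = 2*131 + 20 = 282, q_6 = 2*72 + 11 = 155.
q_6 = 155 > 76, so the last convergent with denominator <= 76 is p_5/q_5 = 131/72.
The closest fraction with denominator <= 76 is either p_5/q_5 or the intermediate fraction (k*p_5 + p_4)/(k*q_5 + q_4) with the largest k >= 1 whose denominator stays <= 76; these approach x as k grows, and every other convergent or intermediate fraction in range is farther away.
Largest k: floor((76 - q_4)/q_5) = floor((76 - 11)/72) = 0.
Since k = 0, no intermediate fraction beyond p_5/q_5 has denominator <= 76, so the convergent 131/72 is the closest (its error is |282*72 - 131*155|/(155*72) = 1/11160).

131/72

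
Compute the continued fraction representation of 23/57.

Run the Euclidean algorithm on 23 and 57; the successive quotients are the partial quotients a_0, a_1, ... (each step inverts the fractional part left over by the previous one):
  23 = 0*57 + 23, so a_0 = 0.
  57 = 2*23 + 11, so a_1 = 2.
  23 = 2*11 + 1, so a_2 = 2.
  11 = 11*1 + 0, so a_3 = 11.
The remainder reaches 0 after 4 divisions, so the expansion has 4 partial quotients, read off in order.

[0; 2, 2, 11]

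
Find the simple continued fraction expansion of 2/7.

Run the Euclidean algorithm on 2 and 7; the successive quotients are the partial quotients a_0, a_1, ... (each step inverts the fractional part left over by the previous one):
  2 = 0*7 + 2, so a_0 = 0.
  7 = 3*2 + 1, so a_1 = 3.
  2 = 2*1 + 0, so a_2 = 2.
The remainder reaches 0 after 3 divisions, so the expansion has 3 partial quotients, read off in order.

[0; 3, 2]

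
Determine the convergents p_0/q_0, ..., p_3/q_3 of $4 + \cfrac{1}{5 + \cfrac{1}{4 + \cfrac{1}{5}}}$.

4/1, 21/5, 88/21, 461/110

Using the convergent recurrence p_i = a_i*p_{i-1} + p_{i-2}, q_i = a_i*q_{i-1} + q_{i-2} with p_{-2}=0, p_{-1}=1, q_{-2}=1, q_{-1}=0:
  i=0: a_0=4, p_0 = 4*1 + 0 = 4, q_0 = 4*0 + 1 = 1.
  i=1: a_1=5, p_1 = 5*4 + 1 = 21, q_1 = 5*1 + 0 = 5.
  i=2: a_2=4, p_2 = 4*21 + 4 = 88, q_2 = 4*5 + 1 = 21.
  i=3: a_3=5, p_3 = 5*88 + 21 = 461, q_3 = 5*21 + 5 = 110.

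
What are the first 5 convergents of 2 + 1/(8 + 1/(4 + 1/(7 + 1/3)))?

Using the convergent recurrence p_i = a_i*p_{i-1} + p_{i-2}, q_i = a_i*q_{i-1} + q_{i-2} with p_{-2}=0, p_{-1}=1, q_{-2}=1, q_{-1}=0:
  i=0: a_0=2, p_0 = 2*1 + 0 = 2, q_0 = 2*0 + 1 = 1.
  i=1: a_1=8, p_1 = 8*2 + 1 = 17, q_1 = 8*1 + 0 = 8.
  i=2: a_2=4, p_2 = 4*17 + 2 = 70, q_2 = 4*8 + 1 = 33.
  i=3: a_3=7, p_3 = 7*70 + 17 = 507, q_3 = 7*33 + 8 = 239.
  i=4: a_4=3, p_4 = 3*507 + 70 = 1591, q_4 = 3*239 + 33 = 750.

2/1, 17/8, 70/33, 507/239, 1591/750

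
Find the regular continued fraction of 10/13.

Run the Euclidean algorithm on 10 and 13; the successive quotients are the partial quotients a_0, a_1, ... (each step inverts the fractional part left over by the previous one):
  10 = 0*13 + 10, so a_0 = 0.
  13 = 1*10 + 3, so a_1 = 1.
  10 = 3*3 + 1, so a_2 = 3.
  3 = 3*1 + 0, so a_3 = 3.
The remainder reaches 0 after 4 divisions, so the expansion has 4 partial quotients, read off in order.

[0; 1, 3, 3]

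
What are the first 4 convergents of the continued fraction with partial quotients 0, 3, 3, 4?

0/1, 1/3, 3/10, 13/43

Using the convergent recurrence p_i = a_i*p_{i-1} + p_{i-2}, q_i = a_i*q_{i-1} + q_{i-2} with p_{-2}=0, p_{-1}=1, q_{-2}=1, q_{-1}=0:
  i=0: a_0=0, p_0 = 0*1 + 0 = 0, q_0 = 0*0 + 1 = 1.
  i=1: a_1=3, p_1 = 3*0 + 1 = 1, q_1 = 3*1 + 0 = 3.
  i=2: a_2=3, p_2 = 3*1 + 0 = 3, q_2 = 3*3 + 1 = 10.
  i=3: a_3=4, p_3 = 4*3 + 1 = 13, q_3 = 4*10 + 3 = 43.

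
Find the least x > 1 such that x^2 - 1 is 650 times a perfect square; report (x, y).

(x, y) = (51, 2)

First expand sqrt(650) as a continued fraction. With x_i = (sqrt(650) + m_i)/d_i and (m_0, d_0) = (0, 1): a_0 = floor(sqrt(650)) = 25, since 25^2 = 625 <= 650 < 676 = 26^2.
Iterate m_{i+1} = d_i*a_i - m_i, d_{i+1} = (650 - m_{i+1}^2)/d_i, a_{i+1} = floor((a_0 + m_{i+1})/d_{i+1}):
  m_1 = 1*25 - 0 = 25, d_1 = (650 - 25^2)/1 = 25/1 = 25, a_1 = floor((25 + 25)/25) = 2.
  m_2 = 25*2 - 25 = 25, d_2 = (650 - 25^2)/25 = 25/25 = 1, a_2 = floor((25 + 25)/1) = 50.
  m_3 = 1*50 - 25 = 25, d_3 = (650 - 25^2)/1 = 25/1 = 25: (m_3, d_3) = (m_1, d_1) = (25, 25), so from here the quotients repeat a_1, a_2; the period length is 2.
So sqrt(650) = [25; (2, 50)] with period length k = 2.
k is even, so the fundamental solution of x^2 - 650y^2 = 1 is (p_{k-1}, q_{k-1}) = (p_1, q_1); compute convergents through index 1.
Convergents (p_i = a_i*p_{i-1} + p_{i-2}, q_i = a_i*q_{i-1} + q_{i-2} with p_{-2}=0, p_{-1}=1, q_{-2}=1, q_{-1}=0):
  i=0: a_0=25, p_0 = 25*1 + 0 = 25, q_0 = 25*0 + 1 = 1.
  i=1: a_1=2, p_1 = 2*25 + 1 = 51, q_1 = 2*1 + 0 = 2.
Check: 51^2 - 650*2^2 = 2601 - 2600 = 1, so (x, y) = (51, 2) solves the equation, and by the theorem it is the least positive solution.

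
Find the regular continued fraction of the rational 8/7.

[1; 7]

Run the Euclidean algorithm on 8 and 7; the successive quotients are the partial quotients a_0, a_1, ... (each step inverts the fractional part left over by the previous one):
  8 = 1*7 + 1, so a_0 = 1.
  7 = 7*1 + 0, so a_1 = 7.
The remainder reaches 0 after 2 divisions, so the expansion has 2 partial quotients, read off in order.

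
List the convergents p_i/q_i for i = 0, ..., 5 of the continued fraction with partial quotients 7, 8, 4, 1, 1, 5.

7/1, 57/8, 235/33, 292/41, 527/74, 2927/411

Using the convergent recurrence p_i = a_i*p_{i-1} + p_{i-2}, q_i = a_i*q_{i-1} + q_{i-2} with p_{-2}=0, p_{-1}=1, q_{-2}=1, q_{-1}=0:
  i=0: a_0=7, p_0 = 7*1 + 0 = 7, q_0 = 7*0 + 1 = 1.
  i=1: a_1=8, p_1 = 8*7 + 1 = 57, q_1 = 8*1 + 0 = 8.
  i=2: a_2=4, p_2 = 4*57 + 7 = 235, q_2 = 4*8 + 1 = 33.
  i=3: a_3=1, p_3 = 1*235 + 57 = 292, q_3 = 1*33 + 8 = 41.
  i=4: a_4=1, p_4 = 1*292 + 235 = 527, q_4 = 1*41 + 33 = 74.
  i=5: a_5=5, p_5 = 5*527 + 292 = 2927, q_5 = 5*74 + 41 = 411.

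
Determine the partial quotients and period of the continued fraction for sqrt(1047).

Write x_i = (sqrt(1047) + m_i)/d_i with (m_0, d_0) = (0, 1). a_0 = floor(sqrt(1047)) = 32, since 32^2 = 1024 <= 1047 < 1089 = 33^2.
Iterate m_{i+1} = d_i*a_i - m_i, d_{i+1} = (1047 - m_{i+1}^2)/d_i, a_{i+1} = floor((a_0 + m_{i+1})/d_{i+1}):
  m_1 = 1*32 - 0 = 32, d_1 = (1047 - 32^2)/1 = 23/1 = 23, a_1 = floor((32 + 32)/23) = 2.
  m_2 = 23*2 - 32 = 14, d_2 = (1047 - 14^2)/23 = 851/23 = 37, a_2 = floor((32 + 14)/37) = 1.
  m_3 = 37*1 - 14 = 23, d_3 = (1047 - 23^2)/37 = 518/37 = 14, a_3 = floor((32 + 23)/14) = 3.
  m_4 = 14*3 - 23 = 19, d_4 = (1047 - 19^2)/14 = 686/14 = 49, a_4 = floor((32 + 19)/49) = 1.
  m_5 = 49*1 - 19 = 30, d_5 = (1047 - 30^2)/49 = 147/49 = 3, a_5 = floor((32 + 30)/3) = 20.
  m_6 = 3*20 - 30 = 30, d_6 = (1047 - 30^2)/3 = 147/3 = 49, a_6 = floor((32 + 30)/49) = 1.
  m_7 = 49*1 - 30 = 19, d_7 = (1047 - 19^2)/49 = 686/49 = 14, a_7 = floor((32 + 19)/14) = 3.
  m_8 = 14*3 - 19 = 23, d_8 = (1047 - 23^2)/14 = 518/14 = 37, a_8 = floor((32 + 23)/37) = 1.
  m_9 = 37*1 - 23 = 14, d_9 = (1047 - 14^2)/37 = 851/37 = 23, a_9 = floor((32 + 14)/23) = 2.
  m_10 = 23*2 - 14 = 32, d_10 = (1047 - 32^2)/23 = 23/23 = 1, a_10 = floor((32 + 32)/1) = 64.
  m_11 = 1*64 - 32 = 32, d_11 = (1047 - 32^2)/1 = 23/1 = 23: (m_11, d_11) = (m_1, d_1) = (32, 23), so from here the quotients repeat a_1, ..., a_10; the period length is 10.
Hence the expansion of sqrt(1047) is a_0 = 32 followed by the repeating block 2, 1, 3, 1, 20, 1, 3, 1, 2, 64 (period 10).

[32; (2, 1, 3, 1, 20, 1, 3, 1, 2, 64)]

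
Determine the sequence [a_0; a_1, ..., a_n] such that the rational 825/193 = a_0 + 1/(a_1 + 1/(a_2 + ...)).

Run the Euclidean algorithm on 825 and 193; the successive quotients are the partial quotients a_0, a_1, ... (each step inverts the fractional part left over by the previous one):
  825 = 4*193 + 53, so a_0 = 4.
  193 = 3*53 + 34, so a_1 = 3.
  53 = 1*34 + 19, so a_2 = 1.
  34 = 1*19 + 15, so a_3 = 1.
  19 = 1*15 + 4, so a_4 = 1.
  15 = 3*4 + 3, so a_5 = 3.
  4 = 1*3 + 1, so a_6 = 1.
  3 = 3*1 + 0, so a_7 = 3.
The remainder reaches 0 after 8 divisions, so the expansion has 8 partial quotients, read off in order.

[4; 3, 1, 1, 1, 3, 1, 3]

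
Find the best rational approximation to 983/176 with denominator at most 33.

162/29

Expand x = 983/176 as a continued fraction with the Euclidean algorithm:
  983 = 5*176 + 103, so a_0 = 5.
  176 = 1*103 + 73, so a_1 = 1.
  103 = 1*73 + 30, so a_2 = 1.
  73 = 2*30 + 13, so a_3 = 2.
  30 = 2*13 + 4, so a_4 = 2.
  13 = 3*4 + 1, so a_5 = 3.
  4 = 4*1 + 0, so a_6 = 4.
so x = [5; 1, 1, 2, 2, 3, 4].
Convergents (p_i = a_i*p_{i-1} + p_{i-2}, q_i = a_i*q_{i-1} + q_{i-2} with p_{-2}=0, p_{-1}=1, q_{-2}=1, q_{-1}=0), until the denominator exceeds 33:
  i=0: a_0=5, p_0 = 5*1 + 0 = 5, q_0 = 5*0 + 1 = 1.
  i=1: a_1=1, p_1 = 1*5 + 1 = 6, q_1 = 1*1 + 0 = 1.
  i=2: a_2=1, p_2 = 1*6 + 5 = 11, q_2 = 1*1 + 1 = 2.
  i=3: a_3=2, p_3 = 2*11 + 6 = 28, q_3 = 2*2 + 1 = 5.
  i=4: a_4=2, p_4 = 2*28 + 11 = 67, q_4 = 2*5 + 2 = 12.
  i=5: a_5=3, p_5 = 3*67 + 28 = 229, q_5 = 3*12 + 5 = 41.
q_5 = 41 > 33, so the last convergent with denominator <= 33 is p_4/q_4 = 67/12.
The closest fraction with denominator <= 33 is either p_4/q_4 or the intermediate fraction (k*p_4 + p_3)/(k*q_4 + q_3) with the largest k >= 1 whose denominator stays <= 33; these approach x as k grows, and every other convergent or intermediate fraction in range is farther away.
Largest k: floor((33 - q_3)/q_4) = floor((33 - 5)/12) = 2.
That gives (2*67 + 28)/(2*12 + 5) = 162/29.
Compare the errors: |x - 67/12| = |983*12 - 67*176|/(176*12) = 4/2112, and |x - 162/29| = |983*29 - 162*176|/(176*29) = 5/5104.
Cross-multiplying, 5*2112 = 10560 < 20416 = 4*5104, so 5/5104 is smaller: the intermediate fraction 162/29 is closer to x than 67/12.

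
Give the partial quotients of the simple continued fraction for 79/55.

[1; 2, 3, 2, 3]

Run the Euclidean algorithm on 79 and 55; the successive quotients are the partial quotients a_0, a_1, ... (each step inverts the fractional part left over by the previous one):
  79 = 1*55 + 24, so a_0 = 1.
  55 = 2*24 + 7, so a_1 = 2.
  24 = 3*7 + 3, so a_2 = 3.
  7 = 2*3 + 1, so a_3 = 2.
  3 = 3*1 + 0, so a_4 = 3.
The remainder reaches 0 after 5 divisions, so the expansion has 5 partial quotients, read off in order.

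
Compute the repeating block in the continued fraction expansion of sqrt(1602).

[40; (40, 80)]

Write x_i = (sqrt(1602) + m_i)/d_i with (m_0, d_0) = (0, 1). a_0 = floor(sqrt(1602)) = 40, since 40^2 = 1600 <= 1602 < 1681 = 41^2.
Iterate m_{i+1} = d_i*a_i - m_i, d_{i+1} = (1602 - m_{i+1}^2)/d_i, a_{i+1} = floor((a_0 + m_{i+1})/d_{i+1}):
  m_1 = 1*40 - 0 = 40, d_1 = (1602 - 40^2)/1 = 2/1 = 2, a_1 = floor((40 + 40)/2) = 40.
  m_2 = 2*40 - 40 = 40, d_2 = (1602 - 40^2)/2 = 2/2 = 1, a_2 = floor((40 + 40)/1) = 80.
  m_3 = 1*80 - 40 = 40, d_3 = (1602 - 40^2)/1 = 2/1 = 2: (m_3, d_3) = (m_1, d_1) = (40, 2), so from here the quotients repeat a_1, a_2; the period length is 2.
Hence the expansion of sqrt(1602) is a_0 = 40 followed by the repeating block 40, 80 (period 2).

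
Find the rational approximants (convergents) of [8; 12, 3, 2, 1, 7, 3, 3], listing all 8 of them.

Using the convergent recurrence p_i = a_i*p_{i-1} + p_{i-2}, q_i = a_i*q_{i-1} + q_{i-2} with p_{-2}=0, p_{-1}=1, q_{-2}=1, q_{-1}=0:
  i=0: a_0=8, p_0 = 8*1 + 0 = 8, q_0 = 8*0 + 1 = 1.
  i=1: a_1=12, p_1 = 12*8 + 1 = 97, q_1 = 12*1 + 0 = 12.
  i=2: a_2=3, p_2 = 3*97 + 8 = 299, q_2 = 3*12 + 1 = 37.
  i=3: a_3=2, p_3 = 2*299 + 97 = 695, q_3 = 2*37 + 12 = 86.
  i=4: a_4=1, p_4 = 1*695 + 299 = 994, q_4 = 1*86 + 37 = 123.
  i=5: a_5=7, p_5 = 7*994 + 695 = 7653, q_5 = 7*123 + 86 = 947.
  i=6: a_6=3, p_6 = 3*7653 + 994 = 23953, q_6 = 3*947 + 123 = 2964.
  i=7: a_7=3, p_7 = 3*23953 + 7653 = 79512, q_7 = 3*2964 + 947 = 9839.

8/1, 97/12, 299/37, 695/86, 994/123, 7653/947, 23953/2964, 79512/9839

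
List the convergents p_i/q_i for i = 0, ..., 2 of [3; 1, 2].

Using the convergent recurrence p_i = a_i*p_{i-1} + p_{i-2}, q_i = a_i*q_{i-1} + q_{i-2} with p_{-2}=0, p_{-1}=1, q_{-2}=1, q_{-1}=0:
  i=0: a_0=3, p_0 = 3*1 + 0 = 3, q_0 = 3*0 + 1 = 1.
  i=1: a_1=1, p_1 = 1*3 + 1 = 4, q_1 = 1*1 + 0 = 1.
  i=2: a_2=2, p_2 = 2*4 + 3 = 11, q_2 = 2*1 + 1 = 3.

3/1, 4/1, 11/3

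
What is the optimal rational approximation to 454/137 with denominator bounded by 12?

33/10

Expand x = 454/137 as a continued fraction with the Euclidean algorithm:
  454 = 3*137 + 43, so a_0 = 3.
  137 = 3*43 + 8, so a_1 = 3.
  43 = 5*8 + 3, so a_2 = 5.
  8 = 2*3 + 2, so a_3 = 2.
  3 = 1*2 + 1, so a_4 = 1.
  2 = 2*1 + 0, so a_5 = 2.
so x = [3; 3, 5, 2, 1, 2].
Convergents (p_i = a_i*p_{i-1} + p_{i-2}, q_i = a_i*q_{i-1} + q_{i-2} with p_{-2}=0, p_{-1}=1, q_{-2}=1, q_{-1}=0), until the denominator exceeds 12:
  i=0: a_0=3, p_0 = 3*1 + 0 = 3, q_0 = 3*0 + 1 = 1.
  i=1: a_1=3, p_1 = 3*3 + 1 = 10, q_1 = 3*1 + 0 = 3.
  i=2: a_2=5, p_2 = 5*10 + 3 = 53, q_2 = 5*3 + 1 = 16.
q_2 = 16 > 12, so the last convergent with denominator <= 12 is p_1/q_1 = 10/3.
The closest fraction with denominator <= 12 is either p_1/q_1 or the intermediate fraction (k*p_1 + p_0)/(k*q_1 + q_0) with the largest k >= 1 whose denominator stays <= 12; these approach x as k grows, and every other convergent or intermediate fraction in range is farther away.
Largest k: floor((12 - q_0)/q_1) = floor((12 - 1)/3) = 3.
That gives (3*10 + 3)/(3*3 + 1) = 33/10.
Compare the errors: |x - 10/3| = |454*3 - 10*137|/(137*3) = 8/411, and |x - 33/10| = |454*10 - 33*137|/(137*10) = 19/1370.
Cross-multiplying, 19*411 = 7809 < 10960 = 8*1370, so 19/1370 is smaller: the intermediate fraction 33/10 is closer to x than 10/3.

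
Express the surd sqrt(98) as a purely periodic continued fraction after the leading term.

Write x_i = (sqrt(98) + m_i)/d_i with (m_0, d_0) = (0, 1). a_0 = floor(sqrt(98)) = 9, since 9^2 = 81 <= 98 < 100 = 10^2.
Iterate m_{i+1} = d_i*a_i - m_i, d_{i+1} = (98 - m_{i+1}^2)/d_i, a_{i+1} = floor((a_0 + m_{i+1})/d_{i+1}):
  m_1 = 1*9 - 0 = 9, d_1 = (98 - 9^2)/1 = 17/1 = 17, a_1 = floor((9 + 9)/17) = 1.
  m_2 = 17*1 - 9 = 8, d_2 = (98 - 8^2)/17 = 34/17 = 2, a_2 = floor((9 + 8)/2) = 8.
  m_3 = 2*8 - 8 = 8, d_3 = (98 - 8^2)/2 = 34/2 = 17, a_3 = floor((9 + 8)/17) = 1.
  m_4 = 17*1 - 8 = 9, d_4 = (98 - 9^2)/17 = 17/17 = 1, a_4 = floor((9 + 9)/1) = 18.
  m_5 = 1*18 - 9 = 9, d_5 = (98 - 9^2)/1 = 17/1 = 17: (m_5, d_5) = (m_1, d_1) = (9, 17), so from here the quotients repeat a_1, ..., a_4; the period length is 4.
Hence the expansion of sqrt(98) is a_0 = 9 followed by the repeating block 1, 8, 1, 18 (period 4).

[9; (1, 8, 1, 18)]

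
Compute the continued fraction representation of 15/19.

Run the Euclidean algorithm on 15 and 19; the successive quotients are the partial quotients a_0, a_1, ... (each step inverts the fractional part left over by the previous one):
  15 = 0*19 + 15, so a_0 = 0.
  19 = 1*15 + 4, so a_1 = 1.
  15 = 3*4 + 3, so a_2 = 3.
  4 = 1*3 + 1, so a_3 = 1.
  3 = 3*1 + 0, so a_4 = 3.
The remainder reaches 0 after 5 divisions, so the expansion has 5 partial quotients, read off in order.

[0; 1, 3, 1, 3]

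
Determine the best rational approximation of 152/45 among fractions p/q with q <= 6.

Expand x = 152/45 as a continued fraction with the Euclidean algorithm:
  152 = 3*45 + 17, so a_0 = 3.
  45 = 2*17 + 11, so a_1 = 2.
  17 = 1*11 + 6, so a_2 = 1.
  11 = 1*6 + 5, so a_3 = 1.
  6 = 1*5 + 1, so a_4 = 1.
  5 = 5*1 + 0, so a_5 = 5.
so x = [3; 2, 1, 1, 1, 5].
Convergents (p_i = a_i*p_{i-1} + p_{i-2}, q_i = a_i*q_{i-1} + q_{i-2} with p_{-2}=0, p_{-1}=1, q_{-2}=1, q_{-1}=0), until the denominator exceeds 6:
  i=0: a_0=3, p_0 = 3*1 + 0 = 3, q_0 = 3*0 + 1 = 1.
  i=1: a_1=2, p_1 = 2*3 + 1 = 7, q_1 = 2*1 + 0 = 2.
  i=2: a_2=1, p_2 = 1*7 + 3 = 10, q_2 = 1*2 + 1 = 3.
  i=3: a_3=1, p_3 = 1*10 + 7 = 17, q_3 = 1*3 + 2 = 5.
  i=4: a_4=1, p_4 = 1*17 + 10 = 27, q_4 = 1*5 + 3 = 8.
q_4 = 8 > 6, so the last convergent with denominator <= 6 is p_3/q_3 = 17/5.
The closest fraction with denominator <= 6 is either p_3/q_3 or the intermediate fraction (k*p_3 + p_2)/(k*q_3 + q_2) with the largest k >= 1 whose denominator stays <= 6; these approach x as k grows, and every other convergent or intermediate fraction in range is farther away.
Largest k: floor((6 - q_2)/q_3) = floor((6 - 3)/5) = 0.
Since k = 0, no intermediate fraction beyond p_3/q_3 has denominator <= 6, so the convergent 17/5 is the closest (its error is |152*5 - 17*45|/(45*5) = 5/225).

17/5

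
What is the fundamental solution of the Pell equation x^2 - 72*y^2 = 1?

(x, y) = (17, 2)

First expand sqrt(72) as a continued fraction. With x_i = (sqrt(72) + m_i)/d_i and (m_0, d_0) = (0, 1): a_0 = floor(sqrt(72)) = 8, since 8^2 = 64 <= 72 < 81 = 9^2.
Iterate m_{i+1} = d_i*a_i - m_i, d_{i+1} = (72 - m_{i+1}^2)/d_i, a_{i+1} = floor((a_0 + m_{i+1})/d_{i+1}):
  m_1 = 1*8 - 0 = 8, d_1 = (72 - 8^2)/1 = 8/1 = 8, a_1 = floor((8 + 8)/8) = 2.
  m_2 = 8*2 - 8 = 8, d_2 = (72 - 8^2)/8 = 8/8 = 1, a_2 = floor((8 + 8)/1) = 16.
  m_3 = 1*16 - 8 = 8, d_3 = (72 - 8^2)/1 = 8/1 = 8: (m_3, d_3) = (m_1, d_1) = (8, 8), so from here the quotients repeat a_1, a_2; the period length is 2.
So sqrt(72) = [8; (2, 16)] with period length k = 2.
k is even, so the fundamental solution of x^2 - 72y^2 = 1 is (p_{k-1}, q_{k-1}) = (p_1, q_1); compute convergents through index 1.
Convergents (p_i = a_i*p_{i-1} + p_{i-2}, q_i = a_i*q_{i-1} + q_{i-2} with p_{-2}=0, p_{-1}=1, q_{-2}=1, q_{-1}=0):
  i=0: a_0=8, p_0 = 8*1 + 0 = 8, q_0 = 8*0 + 1 = 1.
  i=1: a_1=2, p_1 = 2*8 + 1 = 17, q_1 = 2*1 + 0 = 2.
Check: 17^2 - 72*2^2 = 289 - 288 = 1, so (x, y) = (17, 2) solves the equation, and by the theorem it is the least positive solution.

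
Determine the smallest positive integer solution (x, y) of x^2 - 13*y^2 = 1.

(x, y) = (649, 180)

First expand sqrt(13) as a continued fraction. With x_i = (sqrt(13) + m_i)/d_i and (m_0, d_0) = (0, 1): a_0 = floor(sqrt(13)) = 3, since 3^2 = 9 <= 13 < 16 = 4^2.
Iterate m_{i+1} = d_i*a_i - m_i, d_{i+1} = (13 - m_{i+1}^2)/d_i, a_{i+1} = floor((a_0 + m_{i+1})/d_{i+1}):
  m_1 = 1*3 - 0 = 3, d_1 = (13 - 3^2)/1 = 4/1 = 4, a_1 = floor((3 + 3)/4) = 1.
  m_2 = 4*1 - 3 = 1, d_2 = (13 - 1^2)/4 = 12/4 = 3, a_2 = floor((3 + 1)/3) = 1.
  m_3 = 3*1 - 1 = 2, d_3 = (13 - 2^2)/3 = 9/3 = 3, a_3 = floor((3 + 2)/3) = 1.
  m_4 = 3*1 - 2 = 1, d_4 = (13 - 1^2)/3 = 12/3 = 4, a_4 = floor((3 + 1)/4) = 1.
  m_5 = 4*1 - 1 = 3, d_5 = (13 - 3^2)/4 = 4/4 = 1, a_5 = floor((3 + 3)/1) = 6.
  m_6 = 1*6 - 3 = 3, d_6 = (13 - 3^2)/1 = 4/1 = 4: (m_6, d_6) = (m_1, d_1) = (3, 4), so from here the quotients repeat a_1, ..., a_5; the period length is 5.
So sqrt(13) = [3; (1, 1, 1, 1, 6)] with period length k = 5.
k is odd, so (p_{k-1}, q_{k-1}) only solves x^2 - 13y^2 = -1 and the fundamental solution of x^2 - 13y^2 = 1 is (p_{2k-1}, q_{2k-1}) = (p_9, q_9); compute convergents through index 9, running through the period twice.
Convergents (p_i = a_i*p_{i-1} + p_{i-2}, q_i = a_i*q_{i-1} + q_{i-2} with p_{-2}=0, p_{-1}=1, q_{-2}=1, q_{-1}=0):
  i=0: a_0=3, p_0 = 3*1 + 0 = 3, q_0 = 3*0 + 1 = 1.
  i=1: a_1=1, p_1 = 1*3 + 1 = 4, q_1 = 1*1 + 0 = 1.
  i=2: a_2=1, p_2 = 1*4 + 3 = 7, q_2 = 1*1 + 1 = 2.
  i=3: a_3=1, p_3 = 1*7 + 4 = 11, q_3 = 1*2 + 1 = 3.
  i=4: a_4=1, p_4 = 1*11 + 7 = 18, q_4 = 1*3 + 2 = 5.
  i=5: a_5=6, p_5 = 6*18 + 11 = 119, q_5 = 6*5 + 3 = 33.
  i=6: a_6=1, p_6 = 1*119 + 18 = 137, q_6 = 1*33 + 5 = 38.
  i=7: a_7=1, p_7 = 1*137 + 119 = 256, q_7 = 1*38 + 33 = 71.
  i=8: a_8=1, p_8 = 1*256 + 137 = 393, q_8 = 1*71 + 38 = 109.
  i=9: a_9=1, p_9 = 1*393 + 256 = 649, q_9 = 1*109 + 71 = 180.
Indeed p_4^2 - 13*q_4^2 = 324 - 325 = -1, not +1.
Check: 649^2 - 13*180^2 = 421201 - 421200 = 1, so (x, y) = (649, 180) solves the equation, and by the theorem it is the least positive solution.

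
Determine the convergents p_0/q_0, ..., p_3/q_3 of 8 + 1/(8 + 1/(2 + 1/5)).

8/1, 65/8, 138/17, 755/93

Using the convergent recurrence p_i = a_i*p_{i-1} + p_{i-2}, q_i = a_i*q_{i-1} + q_{i-2} with p_{-2}=0, p_{-1}=1, q_{-2}=1, q_{-1}=0:
  i=0: a_0=8, p_0 = 8*1 + 0 = 8, q_0 = 8*0 + 1 = 1.
  i=1: a_1=8, p_1 = 8*8 + 1 = 65, q_1 = 8*1 + 0 = 8.
  i=2: a_2=2, p_2 = 2*65 + 8 = 138, q_2 = 2*8 + 1 = 17.
  i=3: a_3=5, p_3 = 5*138 + 65 = 755, q_3 = 5*17 + 8 = 93.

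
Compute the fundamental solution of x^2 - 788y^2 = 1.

First expand sqrt(788) as a continued fraction. With x_i = (sqrt(788) + m_i)/d_i and (m_0, d_0) = (0, 1): a_0 = floor(sqrt(788)) = 28, since 28^2 = 784 <= 788 < 841 = 29^2.
Iterate m_{i+1} = d_i*a_i - m_i, d_{i+1} = (788 - m_{i+1}^2)/d_i, a_{i+1} = floor((a_0 + m_{i+1})/d_{i+1}):
  m_1 = 1*28 - 0 = 28, d_1 = (788 - 28^2)/1 = 4/1 = 4, a_1 = floor((28 + 28)/4) = 14.
  m_2 = 4*14 - 28 = 28, d_2 = (788 - 28^2)/4 = 4/4 = 1, a_2 = floor((28 + 28)/1) = 56.
  m_3 = 1*56 - 28 = 28, d_3 = (788 - 28^2)/1 = 4/1 = 4: (m_3, d_3) = (m_1, d_1) = (28, 4), so from here the quotients repeat a_1, a_2; the period length is 2.
So sqrt(788) = [28; (14, 56)] with period length k = 2.
k is even, so the fundamental solution of x^2 - 788y^2 = 1 is (p_{k-1}, q_{k-1}) = (p_1, q_1); compute convergents through index 1.
Convergents (p_i = a_i*p_{i-1} + p_{i-2}, q_i = a_i*q_{i-1} + q_{i-2} with p_{-2}=0, p_{-1}=1, q_{-2}=1, q_{-1}=0):
  i=0: a_0=28, p_0 = 28*1 + 0 = 28, q_0 = 28*0 + 1 = 1.
  i=1: a_1=14, p_1 = 14*28 + 1 = 393, q_1 = 14*1 + 0 = 14.
Check: 393^2 - 788*14^2 = 154449 - 154448 = 1, so (x, y) = (393, 14) solves the equation, and by the theorem it is the least positive solution.

(x, y) = (393, 14)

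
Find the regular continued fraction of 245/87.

Run the Euclidean algorithm on 245 and 87; the successive quotients are the partial quotients a_0, a_1, ... (each step inverts the fractional part left over by the previous one):
  245 = 2*87 + 71, so a_0 = 2.
  87 = 1*71 + 16, so a_1 = 1.
  71 = 4*16 + 7, so a_2 = 4.
  16 = 2*7 + 2, so a_3 = 2.
  7 = 3*2 + 1, so a_4 = 3.
  2 = 2*1 + 0, so a_5 = 2.
The remainder reaches 0 after 6 divisions, so the expansion has 6 partial quotients, read off in order.

[2; 1, 4, 2, 3, 2]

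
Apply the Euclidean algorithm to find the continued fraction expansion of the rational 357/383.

Run the Euclidean algorithm on 357 and 383; the successive quotients are the partial quotients a_0, a_1, ... (each step inverts the fractional part left over by the previous one):
  357 = 0*383 + 357, so a_0 = 0.
  383 = 1*357 + 26, so a_1 = 1.
  357 = 13*26 + 19, so a_2 = 13.
  26 = 1*19 + 7, so a_3 = 1.
  19 = 2*7 + 5, so a_4 = 2.
  7 = 1*5 + 2, so a_5 = 1.
  5 = 2*2 + 1, so a_6 = 2.
  2 = 2*1 + 0, so a_7 = 2.
The remainder reaches 0 after 8 divisions, so the expansion has 8 partial quotients, read off in order.

[0; 1, 13, 1, 2, 1, 2, 2]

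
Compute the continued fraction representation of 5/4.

Run the Euclidean algorithm on 5 and 4; the successive quotients are the partial quotients a_0, a_1, ... (each step inverts the fractional part left over by the previous one):
  5 = 1*4 + 1, so a_0 = 1.
  4 = 4*1 + 0, so a_1 = 4.
The remainder reaches 0 after 2 divisions, so the expansion has 2 partial quotients, read off in order.

[1; 4]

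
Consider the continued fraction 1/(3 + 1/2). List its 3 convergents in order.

Using the convergent recurrence p_i = a_i*p_{i-1} + p_{i-2}, q_i = a_i*q_{i-1} + q_{i-2} with p_{-2}=0, p_{-1}=1, q_{-2}=1, q_{-1}=0:
  i=0: a_0=0, p_0 = 0*1 + 0 = 0, q_0 = 0*0 + 1 = 1.
  i=1: a_1=3, p_1 = 3*0 + 1 = 1, q_1 = 3*1 + 0 = 3.
  i=2: a_2=2, p_2 = 2*1 + 0 = 2, q_2 = 2*3 + 1 = 7.

0/1, 1/3, 2/7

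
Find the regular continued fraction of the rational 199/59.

Run the Euclidean algorithm on 199 and 59; the successive quotients are the partial quotients a_0, a_1, ... (each step inverts the fractional part left over by the previous one):
  199 = 3*59 + 22, so a_0 = 3.
  59 = 2*22 + 15, so a_1 = 2.
  22 = 1*15 + 7, so a_2 = 1.
  15 = 2*7 + 1, so a_3 = 2.
  7 = 7*1 + 0, so a_4 = 7.
The remainder reaches 0 after 5 divisions, so the expansion has 5 partial quotients, read off in order.

[3; 2, 1, 2, 7]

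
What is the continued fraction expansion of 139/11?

[12; 1, 1, 1, 3]

Run the Euclidean algorithm on 139 and 11; the successive quotients are the partial quotients a_0, a_1, ... (each step inverts the fractional part left over by the previous one):
  139 = 12*11 + 7, so a_0 = 12.
  11 = 1*7 + 4, so a_1 = 1.
  7 = 1*4 + 3, so a_2 = 1.
  4 = 1*3 + 1, so a_3 = 1.
  3 = 3*1 + 0, so a_4 = 3.
The remainder reaches 0 after 5 divisions, so the expansion has 5 partial quotients, read off in order.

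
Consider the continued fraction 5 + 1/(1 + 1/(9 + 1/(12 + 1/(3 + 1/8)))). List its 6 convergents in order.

5/1, 6/1, 59/10, 714/121, 2201/373, 18322/3105

Using the convergent recurrence p_i = a_i*p_{i-1} + p_{i-2}, q_i = a_i*q_{i-1} + q_{i-2} with p_{-2}=0, p_{-1}=1, q_{-2}=1, q_{-1}=0:
  i=0: a_0=5, p_0 = 5*1 + 0 = 5, q_0 = 5*0 + 1 = 1.
  i=1: a_1=1, p_1 = 1*5 + 1 = 6, q_1 = 1*1 + 0 = 1.
  i=2: a_2=9, p_2 = 9*6 + 5 = 59, q_2 = 9*1 + 1 = 10.
  i=3: a_3=12, p_3 = 12*59 + 6 = 714, q_3 = 12*10 + 1 = 121.
  i=4: a_4=3, p_4 = 3*714 + 59 = 2201, q_4 = 3*121 + 10 = 373.
  i=5: a_5=8, p_5 = 8*2201 + 714 = 18322, q_5 = 8*373 + 121 = 3105.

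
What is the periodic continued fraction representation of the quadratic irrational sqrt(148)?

[12; (6, 24)]

Write x_i = (sqrt(148) + m_i)/d_i with (m_0, d_0) = (0, 1). a_0 = floor(sqrt(148)) = 12, since 12^2 = 144 <= 148 < 169 = 13^2.
Iterate m_{i+1} = d_i*a_i - m_i, d_{i+1} = (148 - m_{i+1}^2)/d_i, a_{i+1} = floor((a_0 + m_{i+1})/d_{i+1}):
  m_1 = 1*12 - 0 = 12, d_1 = (148 - 12^2)/1 = 4/1 = 4, a_1 = floor((12 + 12)/4) = 6.
  m_2 = 4*6 - 12 = 12, d_2 = (148 - 12^2)/4 = 4/4 = 1, a_2 = floor((12 + 12)/1) = 24.
  m_3 = 1*24 - 12 = 12, d_3 = (148 - 12^2)/1 = 4/1 = 4: (m_3, d_3) = (m_1, d_1) = (12, 4), so from here the quotients repeat a_1, a_2; the period length is 2.
Hence the expansion of sqrt(148) is a_0 = 12 followed by the repeating block 6, 24 (period 2).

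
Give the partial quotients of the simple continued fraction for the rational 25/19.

Run the Euclidean algorithm on 25 and 19; the successive quotients are the partial quotients a_0, a_1, ... (each step inverts the fractional part left over by the previous one):
  25 = 1*19 + 6, so a_0 = 1.
  19 = 3*6 + 1, so a_1 = 3.
  6 = 6*1 + 0, so a_2 = 6.
The remainder reaches 0 after 3 divisions, so the expansion has 3 partial quotients, read off in order.

[1; 3, 6]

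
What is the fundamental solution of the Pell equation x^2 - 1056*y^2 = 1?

First expand sqrt(1056) as a continued fraction. With x_i = (sqrt(1056) + m_i)/d_i and (m_0, d_0) = (0, 1): a_0 = floor(sqrt(1056)) = 32, since 32^2 = 1024 <= 1056 < 1089 = 33^2.
Iterate m_{i+1} = d_i*a_i - m_i, d_{i+1} = (1056 - m_{i+1}^2)/d_i, a_{i+1} = floor((a_0 + m_{i+1})/d_{i+1}):
  m_1 = 1*32 - 0 = 32, d_1 = (1056 - 32^2)/1 = 32/1 = 32, a_1 = floor((32 + 32)/32) = 2.
  m_2 = 32*2 - 32 = 32, d_2 = (1056 - 32^2)/32 = 32/32 = 1, a_2 = floor((32 + 32)/1) = 64.
  m_3 = 1*64 - 32 = 32, d_3 = (1056 - 32^2)/1 = 32/1 = 32: (m_3, d_3) = (m_1, d_1) = (32, 32), so from here the quotients repeat a_1, a_2; the period length is 2.
So sqrt(1056) = [32; (2, 64)] with period length k = 2.
k is even, so the fundamental solution of x^2 - 1056y^2 = 1 is (p_{k-1}, q_{k-1}) = (p_1, q_1); compute convergents through index 1.
Convergents (p_i = a_i*p_{i-1} + p_{i-2}, q_i = a_i*q_{i-1} + q_{i-2} with p_{-2}=0, p_{-1}=1, q_{-2}=1, q_{-1}=0):
  i=0: a_0=32, p_0 = 32*1 + 0 = 32, q_0 = 32*0 + 1 = 1.
  i=1: a_1=2, p_1 = 2*32 + 1 = 65, q_1 = 2*1 + 0 = 2.
Check: 65^2 - 1056*2^2 = 4225 - 4224 = 1, so (x, y) = (65, 2) solves the equation, and by the theorem it is the least positive solution.

(x, y) = (65, 2)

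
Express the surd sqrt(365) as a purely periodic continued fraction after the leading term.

[19; (9, 1, 1, 9, 38)]

Write x_i = (sqrt(365) + m_i)/d_i with (m_0, d_0) = (0, 1). a_0 = floor(sqrt(365)) = 19, since 19^2 = 361 <= 365 < 400 = 20^2.
Iterate m_{i+1} = d_i*a_i - m_i, d_{i+1} = (365 - m_{i+1}^2)/d_i, a_{i+1} = floor((a_0 + m_{i+1})/d_{i+1}):
  m_1 = 1*19 - 0 = 19, d_1 = (365 - 19^2)/1 = 4/1 = 4, a_1 = floor((19 + 19)/4) = 9.
  m_2 = 4*9 - 19 = 17, d_2 = (365 - 17^2)/4 = 76/4 = 19, a_2 = floor((19 + 17)/19) = 1.
  m_3 = 19*1 - 17 = 2, d_3 = (365 - 2^2)/19 = 361/19 = 19, a_3 = floor((19 + 2)/19) = 1.
  m_4 = 19*1 - 2 = 17, d_4 = (365 - 17^2)/19 = 76/19 = 4, a_4 = floor((19 + 17)/4) = 9.
  m_5 = 4*9 - 17 = 19, d_5 = (365 - 19^2)/4 = 4/4 = 1, a_5 = floor((19 + 19)/1) = 38.
  m_6 = 1*38 - 19 = 19, d_6 = (365 - 19^2)/1 = 4/1 = 4: (m_6, d_6) = (m_1, d_1) = (19, 4), so from here the quotients repeat a_1, ..., a_5; the period length is 5.
Hence the expansion of sqrt(365) is a_0 = 19 followed by the repeating block 9, 1, 1, 9, 38 (period 5).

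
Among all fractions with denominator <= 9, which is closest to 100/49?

2/1

Expand x = 100/49 as a continued fraction with the Euclidean algorithm:
  100 = 2*49 + 2, so a_0 = 2.
  49 = 24*2 + 1, so a_1 = 24.
  2 = 2*1 + 0, so a_2 = 2.
so x = [2; 24, 2].
Convergents (p_i = a_i*p_{i-1} + p_{i-2}, q_i = a_i*q_{i-1} + q_{i-2} with p_{-2}=0, p_{-1}=1, q_{-2}=1, q_{-1}=0), until the denominator exceeds 9:
  i=0: a_0=2, p_0 = 2*1 + 0 = 2, q_0 = 2*0 + 1 = 1.
  i=1: a_1=24, p_1 = 24*2 + 1 = 49, q_1 = 24*1 + 0 = 24.
q_1 = 24 > 9, so the last convergent with denominator <= 9 is p_0/q_0 = 2/1.
The closest fraction with denominator <= 9 is either p_0/q_0 or the intermediate fraction (k*p_0 + p_{-1})/(k*q_0 + q_{-1}) with the largest k >= 1 whose denominator stays <= 9; these approach x as k grows, and every other convergent or intermediate fraction in range is farther away.
Largest k: floor((9 - q_{-1})/q_0) = floor((9 - 0)/1) = 9 (using the seeds p_{-1} = 1, q_{-1} = 0).
That gives (9*2 + 1)/(9*1 + 0) = 19/9.
Compare the errors: |x - 2/1| = |100*1 - 2*49|/(49*1) = 2/49, and |x - 19/9| = |100*9 - 19*49|/(49*9) = 31/441.
Cross-multiplying, 2*441 = 882 < 1519 = 31*49, so 2/49 is smaller: the convergent 2/1 is closer to x than 19/9.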